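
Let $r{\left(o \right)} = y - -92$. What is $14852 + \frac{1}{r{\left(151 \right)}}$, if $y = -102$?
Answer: $\frac{148519}{10} \approx 14852.0$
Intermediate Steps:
$r{\left(o \right)} = -10$ ($r{\left(o \right)} = -102 - -92 = -102 + 92 = -10$)
$14852 + \frac{1}{r{\left(151 \right)}} = 14852 + \frac{1}{-10} = 14852 - \frac{1}{10} = \frac{148519}{10}$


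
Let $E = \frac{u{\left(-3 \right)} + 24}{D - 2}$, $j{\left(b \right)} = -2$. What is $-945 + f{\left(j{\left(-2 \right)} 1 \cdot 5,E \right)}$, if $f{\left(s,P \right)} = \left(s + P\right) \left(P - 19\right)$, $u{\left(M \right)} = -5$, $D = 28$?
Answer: $- \frac{524345}{676} \approx -775.66$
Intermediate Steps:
$E = \frac{19}{26}$ ($E = \frac{-5 + 24}{28 - 2} = \frac{19}{26} \approx 0.73077$)
$f{\left(s,P \right)} = \left(-19 + P\right) \left(P + s\right)$ ($f{\left(s,P \right)} = \left(P + s\right) \left(-19 + P\right) = \left(-19 + P\right) \left(P + s\right)$)
$-945 + f{\left(j{\left(-2 \right)} 1 \cdot 5,E \right)} = -945 + \left(\left(\frac{19}{26}\right)^{2} - \frac{361}{26} - 19 \left(-2\right) 1 \cdot 5 + \frac{19 \left(-2\right) 1 \cdot 5}{26}\right) = -945 + \left(\frac{361}{676} - \frac{361}{26} - 19 \left(\left(-2\right) 5\right) + \frac{19 \left(\left(-2\right) 5\right)}{26}\right) = -945 + \left(\frac{361}{676} - \frac{361}{26} - -190 + \frac{19}{26} \left(-10\right)\right) = -945 + \left(\frac{361}{676} - \frac{361}{26} + 190 - \frac{95}{13}\right) = -945 + \frac{114475}{676} = - \frac{524345}{676}$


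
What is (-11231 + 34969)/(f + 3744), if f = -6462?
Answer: -11869/1359 ≈ -8.7336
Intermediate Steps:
(-11231 + 34969)/(f + 3744) = (-11231 + 34969)/(-6462 + 3744) = 23738/(-2718) = 23738*(-1/2718) = -11869/1359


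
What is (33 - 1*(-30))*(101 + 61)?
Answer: 10206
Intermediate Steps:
(33 - 1*(-30))*(101 + 61) = (33 + 30)*162 = 63*162 = 10206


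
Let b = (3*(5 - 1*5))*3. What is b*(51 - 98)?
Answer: 0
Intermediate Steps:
b = 0 (b = (3*(5 - 5))*3 = (3*0)*3 = 0*3 = 0)
b*(51 - 98) = 0*(51 - 98) = 0*(-47) = 0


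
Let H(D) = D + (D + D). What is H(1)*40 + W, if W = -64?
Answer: 56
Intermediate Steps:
H(D) = 3*D (H(D) = D + 2*D = 3*D)
H(1)*40 + W = (3*1)*40 - 64 = 3*40 - 64 = 120 - 64 = 56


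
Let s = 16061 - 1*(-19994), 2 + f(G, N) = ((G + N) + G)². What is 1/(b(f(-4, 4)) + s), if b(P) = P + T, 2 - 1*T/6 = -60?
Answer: 1/36441 ≈ 2.7442e-5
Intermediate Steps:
T = 372 (T = 12 - 6*(-60) = 12 + 360 = 372)
f(G, N) = -2 + (N + 2*G)² (f(G, N) = -2 + ((G + N) + G)² = -2 + (N + 2*G)²)
b(P) = 372 + P (b(P) = P + 372 = 372 + P)
s = 36055 (s = 16061 + 19994 = 36055)
1/(b(f(-4, 4)) + s) = 1/((372 + (-2 + (4 + 2*(-4))²)) + 36055) = 1/((372 + (-2 + (4 - 8)²)) + 36055) = 1/((372 + (-2 + (-4)²)) + 36055) = 1/((372 + (-2 + 16)) + 36055) = 1/((372 + 14) + 36055) = 1/(386 + 36055) = 1/36441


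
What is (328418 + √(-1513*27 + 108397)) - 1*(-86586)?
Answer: 415004 + √67546 ≈ 4.1526e+5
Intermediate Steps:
(328418 + √(-1513*27 + 108397)) - 1*(-86586) = (328418 + √(-40851 + 108397)) + 86586 = (328418 + √67546) + 86586 = 415004 + √67546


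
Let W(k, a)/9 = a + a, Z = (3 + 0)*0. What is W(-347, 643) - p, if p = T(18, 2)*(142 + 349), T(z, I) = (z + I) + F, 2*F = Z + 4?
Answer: 772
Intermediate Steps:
Z = 0 (Z = 3*0 = 0)
F = 2 (F = (0 + 4)/2 = (½)*4 = 2)
T(z, I) = 2 + I + z (T(z, I) = (z + I) + 2 = (I + z) + 2 = 2 + I + z)
W(k, a) = 18*a (W(k, a) = 9*(a + a) = 9*(2*a) = 18*a)
p = 10802 (p = (2 + 2 + 18)*(142 + 349) = 22*491 = 10802)
W(-347, 643) - p = 18*643 - 1*10802 = 11574 - 10802 = 772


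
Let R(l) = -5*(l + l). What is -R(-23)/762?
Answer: -115/381 ≈ -0.30184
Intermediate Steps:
R(l) = -10*l
-R(-23)/762 = -(-10*(-23))/762 = -230/762 = -1*115/381 = -115/381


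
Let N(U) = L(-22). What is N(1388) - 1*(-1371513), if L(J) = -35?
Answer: 1371478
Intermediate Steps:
N(U) = -35
N(1388) - 1*(-1371513) = -35 - 1*(-1371513) = -35 + 1371513 = 1371478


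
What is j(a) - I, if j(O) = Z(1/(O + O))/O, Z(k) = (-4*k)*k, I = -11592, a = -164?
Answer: 51131662849/4410944 ≈ 11592.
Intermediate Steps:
Z(k) = -4*k²
j(O) = -1/O³ (j(O) = (-4/(O + O)²)/O = (-4*1/(4*O²))/O = (-1/O²)/O = -1/O³)
j(a) - I = -1/(-164)³ - 1*(-11592) = -1*(-1/4410944) + 11592 = 1/4410944 + 11592 = 51131662849/4410944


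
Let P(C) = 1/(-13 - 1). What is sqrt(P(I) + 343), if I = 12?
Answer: sqrt(67214)/14 ≈ 18.518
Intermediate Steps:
P(C) = -1/14 (P(C) = 1/(-14) = -1/14)
sqrt(P(I) + 343) = sqrt(-1/14 + 343) = sqrt(4801/14) = sqrt(67214)/14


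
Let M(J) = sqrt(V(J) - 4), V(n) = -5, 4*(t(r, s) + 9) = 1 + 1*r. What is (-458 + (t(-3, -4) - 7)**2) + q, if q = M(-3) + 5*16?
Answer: -423/4 + 3*I ≈ -105.75 + 3.0*I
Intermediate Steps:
t(r, s) = -35/4 + r/4 (t(r, s) = -9 + (1 + 1*r)/4 = -9 + (1 + r)/4 = -9 + (1/4 + r/4) = -35/4 + r/4)
M(J) = 3*I (M(J) = sqrt(-5 - 4) = sqrt(-9) = 3*I)
q = 80 + 3*I (q = 3*I + 5*16 = 3*I + 80 = 80 + 3*I ≈ 80.0 + 3.0*I)
(-458 + (t(-3, -4) - 7)**2) + q = (-458 + ((-35/4 + (1/4)*(-3)) - 7)**2) + (80 + 3*I) = (-458 + ((-35/4 - 3/4) - 7)**2) + (80 + 3*I) = (-458 + (-19/2 - 7)**2) + (80 + 3*I) = (-458 + (-33/2)**2) + (80 + 3*I) = (-458 + 1089/4) + (80 + 3*I) = -743/4 + (80 + 3*I) = -423/4 + 3*I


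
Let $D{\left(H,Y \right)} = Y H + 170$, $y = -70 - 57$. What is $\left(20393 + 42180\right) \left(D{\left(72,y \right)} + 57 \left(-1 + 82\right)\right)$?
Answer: $-272630561$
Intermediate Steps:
$y = -127$
$D{\left(H,Y \right)} = 170 + H Y$ ($D{\left(H,Y \right)} = H Y + 170 = 170 + H Y$)
$\left(20393 + 42180\right) \left(D{\left(72,y \right)} + 57 \left(-1 + 82\right)\right) = \left(20393 + 42180\right) \left(\left(170 + 72 \left(-127\right)\right) + 57 \left(-1 + 82\right)\right) = 62573 \left(\left(170 - 9144\right) + 57 \cdot 81\right) = 62573 \left(-8974 + 4617\right) = 62573 \left(-4357\right) = -272630561$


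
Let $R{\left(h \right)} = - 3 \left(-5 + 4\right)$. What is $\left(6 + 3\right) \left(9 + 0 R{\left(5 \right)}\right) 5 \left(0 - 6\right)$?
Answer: $-2430$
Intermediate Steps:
$R{\left(h \right)} = 3$ ($R{\left(h \right)} = \left(-3\right) \left(-1\right) = 3$)
$\left(6 + 3\right) \left(9 + 0 R{\left(5 \right)}\right) 5 \left(0 - 6\right) = \left(6 + 3\right) \left(9 + 0 \cdot 3\right) 5 \left(0 - 6\right) = 9 \left(9 + 0\right) 5 \left(0 - 6\right) = 9 \cdot 9 \cdot 5 \left(-6\right) = 81 \cdot 5 \left(-6\right) = 405 \left(-6\right) = -2430$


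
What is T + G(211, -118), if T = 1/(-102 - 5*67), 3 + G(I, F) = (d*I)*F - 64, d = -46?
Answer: 500470316/437 ≈ 1.1452e+6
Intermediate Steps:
G(I, F) = -67 - 46*F*I (G(I, F) = -3 + ((-46*I)*F - 64) = -3 + (-46*F*I - 64) = -3 + (-64 - 46*F*I) = -67 - 46*F*I)
T = -1/437 (T = 1/(-102 - 335) = 1/(-437) = -1/437 ≈ -0.0022883)
T + G(211, -118) = -1/437 + (-67 - 46*(-118)*211) = -1/437 + (-67 + 1145308) = -1/437 + 1145241 = 500470316/437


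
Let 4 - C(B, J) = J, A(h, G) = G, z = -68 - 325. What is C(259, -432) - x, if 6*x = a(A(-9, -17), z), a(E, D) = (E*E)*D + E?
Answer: 58105/3 ≈ 19368.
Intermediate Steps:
z = -393
a(E, D) = E + D*E² (a(E, D) = E²*D + E = D*E² + E = E + D*E²)
C(B, J) = 4 - J
x = -56797/3 (x = (-17*(1 - 393*(-17)))/6 = (-17*(1 + 6681))/6 = (-17*6682)/6 = (⅙)*(-113594) = -56797/3 ≈ -18932.)
C(259, -432) - x = (4 - 1*(-432)) - 1*(-56797/3) = (4 + 432) + 56797/3 = 436 + 56797/3 = 58105/3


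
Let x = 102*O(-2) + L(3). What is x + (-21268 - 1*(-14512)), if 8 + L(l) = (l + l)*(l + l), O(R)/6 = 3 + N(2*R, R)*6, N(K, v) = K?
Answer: -19580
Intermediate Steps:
O(R) = 18 + 72*R (O(R) = 6*(3 + (2*R)*6) = 6*(3 + 12*R) = 18 + 72*R)
L(l) = -8 + 4*l² (L(l) = -8 + (l + l)*(l + l) = -8 + (2*l)*(2*l) = -8 + 4*l²)
x = -12824 (x = 102*(18 + 72*(-2)) + (-8 + 4*3²) = 102*(18 - 144) + (-8 + 4*9) = 102*(-126) + (-8 + 36) = -12852 + 28 = -12824)
x + (-21268 - 1*(-14512)) = -12824 + (-21268 - 1*(-14512)) = -12824 + (-21268 + 14512) = -12824 - 6756 = -19580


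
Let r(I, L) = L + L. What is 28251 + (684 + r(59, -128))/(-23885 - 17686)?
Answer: 1174421893/41571 ≈ 28251.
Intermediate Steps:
r(I, L) = 2*L
28251 + (684 + r(59, -128))/(-23885 - 17686) = 28251 + (684 + 2*(-128))/(-23885 - 17686) = 28251 + (684 - 256)/(-41571) = 28251 + 428*(-1/41571) = 28251 - 428/41571 = 1174421893/41571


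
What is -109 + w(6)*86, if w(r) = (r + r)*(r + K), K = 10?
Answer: 16403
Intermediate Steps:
w(r) = 2*r*(10 + r) (w(r) = (r + r)*(r + 10) = (2*r)*(10 + r) = 2*r*(10 + r))
-109 + w(6)*86 = -109 + (2*6*(10 + 6))*86 = -109 + (2*6*16)*86 = -109 + 192*86 = -109 + 16512 = 16403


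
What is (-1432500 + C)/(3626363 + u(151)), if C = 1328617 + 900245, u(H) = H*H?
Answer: 132727/608194 ≈ 0.21823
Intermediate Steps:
u(H) = H²
C = 2228862
(-1432500 + C)/(3626363 + u(151)) = (-1432500 + 2228862)/(3626363 + 151²) = 796362/(3626363 + 22801) = 796362/3649164 = 796362*(1/3649164) = 132727/608194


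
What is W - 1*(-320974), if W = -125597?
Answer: 195377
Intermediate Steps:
W - 1*(-320974) = -125597 - 1*(-320974) = -125597 + 320974 = 195377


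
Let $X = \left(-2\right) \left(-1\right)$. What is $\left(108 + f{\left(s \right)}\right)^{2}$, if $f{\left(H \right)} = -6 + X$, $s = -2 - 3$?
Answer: $10816$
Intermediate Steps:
$X = 2$
$s = -5$
$f{\left(H \right)} = -4$ ($f{\left(H \right)} = -6 + 2 = -4$)
$\left(108 + f{\left(s \right)}\right)^{2} = \left(108 - 4\right)^{2} = 104^{2} = 10816$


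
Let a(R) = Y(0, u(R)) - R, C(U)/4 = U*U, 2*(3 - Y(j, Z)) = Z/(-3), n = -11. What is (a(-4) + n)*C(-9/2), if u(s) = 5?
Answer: -513/2 ≈ -256.50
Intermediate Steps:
Y(j, Z) = 3 + Z/6 (Y(j, Z) = 3 - Z/(2*(-3)) = 3 - Z*(-1)/(2*3) = 3 - (-1)*Z/6 = 3 + Z/6)
C(U) = 4*U² (C(U) = 4*(U*U) = 4*U²)
a(R) = 23/6 - R (a(R) = (3 + (⅙)*5) - R = (3 + ⅚) - R = 23/6 - R)
(a(-4) + n)*C(-9/2) = ((23/6 - 1*(-4)) - 11)*(4*(-9/2)²) = ((23/6 + 4) - 11)*(4*(-9*½)²) = (47/6 - 11)*(4*(-9/2)²) = -38*81/(3*4) = -19/6*81 = -513/2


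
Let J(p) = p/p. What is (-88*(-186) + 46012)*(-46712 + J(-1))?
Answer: -2913832180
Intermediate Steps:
J(p) = 1
(-88*(-186) + 46012)*(-46712 + J(-1)) = (-88*(-186) + 46012)*(-46712 + 1) = (16368 + 46012)*(-46711) = 62380*(-46711) = -2913832180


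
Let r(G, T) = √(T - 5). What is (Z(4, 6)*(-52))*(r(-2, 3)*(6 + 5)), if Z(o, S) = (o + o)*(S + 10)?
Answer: -73216*I*√2 ≈ -1.0354e+5*I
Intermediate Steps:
r(G, T) = √(-5 + T)
Z(o, S) = 2*o*(10 + S) (Z(o, S) = (2*o)*(10 + S) = 2*o*(10 + S))
(Z(4, 6)*(-52))*(r(-2, 3)*(6 + 5)) = ((2*4*(10 + 6))*(-52))*(√(-5 + 3)*(6 + 5)) = ((2*4*16)*(-52))*(√(-2)*11) = (128*(-52))*((I*√2)*11) = -73216*I*√2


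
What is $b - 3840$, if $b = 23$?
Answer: $-3817$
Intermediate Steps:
$b - 3840 = 23 - 3840 = -3817$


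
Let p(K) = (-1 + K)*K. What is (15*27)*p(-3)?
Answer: 4860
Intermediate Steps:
p(K) = K*(-1 + K)
(15*27)*p(-3) = (15*27)*(-3*(-1 - 3)) = 405*(-3*(-4)) = 405*12 = 4860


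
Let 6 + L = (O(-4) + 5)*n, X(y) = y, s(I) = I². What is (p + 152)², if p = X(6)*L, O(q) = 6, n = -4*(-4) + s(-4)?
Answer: 4963984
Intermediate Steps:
n = 32 (n = -4*(-4) + (-4)² = 16 + 16 = 32)
L = 346 (L = -6 + (6 + 5)*32 = -6 + 11*32 = -6 + 352 = 346)
p = 2076 (p = 6*346 = 2076)
(p + 152)² = (2076 + 152)² = 2228² = 4963984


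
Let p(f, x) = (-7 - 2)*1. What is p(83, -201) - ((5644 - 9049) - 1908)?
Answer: 5304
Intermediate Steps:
p(f, x) = -9 (p(f, x) = -9*1 = -9)
p(83, -201) - ((5644 - 9049) - 1908) = -9 - ((5644 - 9049) - 1908) = -9 - (-3405 - 1908) = -9 - 1*(-5313) = -9 + 5313 = 5304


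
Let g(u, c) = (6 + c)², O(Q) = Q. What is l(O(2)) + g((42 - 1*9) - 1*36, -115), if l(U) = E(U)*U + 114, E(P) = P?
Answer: 11999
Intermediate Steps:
l(U) = 114 + U² (l(U) = U*U + 114 = U² + 114 = 114 + U²)
l(O(2)) + g((42 - 1*9) - 1*36, -115) = (114 + 2²) + (6 - 115)² = (114 + 4) + (-109)² = 118 + 11881 = 11999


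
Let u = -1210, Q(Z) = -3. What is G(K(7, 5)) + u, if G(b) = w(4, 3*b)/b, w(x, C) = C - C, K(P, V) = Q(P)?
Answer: -1210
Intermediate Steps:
K(P, V) = -3
w(x, C) = 0
G(b) = 0 (G(b) = 0/b = 0)
G(K(7, 5)) + u = 0 - 1210 = -1210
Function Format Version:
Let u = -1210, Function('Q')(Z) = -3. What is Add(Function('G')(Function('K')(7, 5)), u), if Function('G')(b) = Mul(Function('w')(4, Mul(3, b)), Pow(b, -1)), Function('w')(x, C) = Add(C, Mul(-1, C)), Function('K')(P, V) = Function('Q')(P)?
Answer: -1210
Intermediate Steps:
Function('K')(P, V) = -3
Function('w')(x, C) = 0
Function('G')(b) = 0 (Function('G')(b) = Mul(0, Pow(b, -1)) = 0)
Add(Function('G')(Function('K')(7, 5)), u) = Add(0, -1210) = -1210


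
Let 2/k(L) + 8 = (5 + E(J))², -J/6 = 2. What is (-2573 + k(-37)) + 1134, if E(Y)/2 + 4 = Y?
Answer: -1037517/721 ≈ -1439.0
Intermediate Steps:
J = -12 (J = -6*2 = -12)
E(Y) = -8 + 2*Y
k(L) = 2/721 (k(L) = 2/(-8 + (5 + (-8 + 2*(-12)))²) = 2/(-8 + (5 + (-8 - 24))²) = 2/(-8 + (5 - 32)²) = 2/(-8 + (-27)²) = 2/(-8 + 729) = 2/721)
(-2573 + k(-37)) + 1134 = (-2573 + 2/721) + 1134 = -1855131/721 + 1134 = -1037517/721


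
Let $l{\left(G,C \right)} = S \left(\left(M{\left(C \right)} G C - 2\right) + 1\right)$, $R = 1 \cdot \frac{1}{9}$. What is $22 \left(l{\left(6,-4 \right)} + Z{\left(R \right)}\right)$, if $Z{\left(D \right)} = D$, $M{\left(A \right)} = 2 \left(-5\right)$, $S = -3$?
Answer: $- \frac{141944}{9} \approx -15772.0$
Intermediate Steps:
$R = \frac{1}{9}$ ($R = 1 \cdot \frac{1}{9} = \frac{1}{9} \approx 0.11111$)
$M{\left(A \right)} = -10$
$l{\left(G,C \right)} = 3 + 30 C G$ ($l{\left(G,C \right)} = - 3 \left(\left(- 10 G C - 2\right) + 1\right) = - 3 \left(\left(- 10 C G - 2\right) + 1\right) = - 3 \left(\left(-2 - 10 C G\right) + 1\right) = - 3 \left(-1 - 10 C G\right) = 3 + 30 C G$)
$22 \left(l{\left(6,-4 \right)} + Z{\left(R \right)}\right) = 22 \left(\left(3 + 30 \left(-4\right) 6\right) + \frac{1}{9}\right) = 22 \left(\left(3 - 720\right) + \frac{1}{9}\right) = 22 \left(-717 + \frac{1}{9}\right) = 22 \left(- \frac{6452}{9}\right) = - \frac{141944}{9}$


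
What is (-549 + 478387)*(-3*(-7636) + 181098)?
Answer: 97481819028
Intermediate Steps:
(-549 + 478387)*(-3*(-7636) + 181098) = 477838*(22908 + 181098) = 477838*204006 = 97481819028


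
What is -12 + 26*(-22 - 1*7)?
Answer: -766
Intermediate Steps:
-12 + 26*(-22 - 1*7) = -12 + 26*(-22 - 7) = -12 + 26*(-29) = -12 - 754 = -766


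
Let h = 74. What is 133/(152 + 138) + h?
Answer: 21593/290 ≈ 74.459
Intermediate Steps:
133/(152 + 138) + h = 133/(152 + 138) + 74 = 133/290 + 74 = 21593/290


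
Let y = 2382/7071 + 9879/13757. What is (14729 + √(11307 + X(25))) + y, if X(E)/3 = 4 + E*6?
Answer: 477625700382/32425249 + √11769 ≈ 14839.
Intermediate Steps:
X(E) = 12 + 18*E (X(E) = 3*(4 + E*6) = 3*(4 + 6*E) = 12 + 18*E)
y = 34207861/32425249 (y = 2382*(1/7071) + 9879*(1/13757) = 794/2357 + 9879/13757 = 34207861/32425249 ≈ 1.0550)
(14729 + √(11307 + X(25))) + y = (14729 + √(11307 + (12 + 18*25))) + 34207861/32425249 = (14729 + √(11307 + (12 + 450))) + 34207861/32425249 = (14729 + √(11307 + 462)) + 34207861/32425249 = (14729 + √11769) + 34207861/32425249 = 477625700382/32425249 + √11769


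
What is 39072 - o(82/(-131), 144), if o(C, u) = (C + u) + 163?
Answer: 5078297/131 ≈ 38766.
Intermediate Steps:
o(C, u) = 163 + C + u
39072 - o(82/(-131), 144) = 39072 - (163 + 82/(-131) + 144) = 39072 - (163 + 82*(-1/131) + 144) = 39072 - (163 - 82/131 + 144) = 39072 - 1*40135/131 = 39072 - 40135/131 = 5078297/131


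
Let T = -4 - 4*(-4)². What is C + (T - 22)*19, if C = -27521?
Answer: -29231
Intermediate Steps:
T = -68 (T = -4 - 4*16 = -4 - 64 = -68)
C + (T - 22)*19 = -27521 + (-68 - 22)*19 = -27521 - 90*19 = -27521 - 1710 = -29231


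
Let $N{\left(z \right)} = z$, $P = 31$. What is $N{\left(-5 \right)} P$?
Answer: $-155$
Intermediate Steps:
$N{\left(-5 \right)} P = \left(-5\right) 31 = -155$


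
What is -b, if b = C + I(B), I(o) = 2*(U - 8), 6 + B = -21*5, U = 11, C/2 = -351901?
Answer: 703796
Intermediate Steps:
C = -703802 (C = 2*(-351901) = -703802)
B = -111 (B = -6 - 21*5 = -6 - 105 = -111)
I(o) = 6 (I(o) = 2*(11 - 8) = 2*3 = 6)
b = -703796 (b = -703802 + 6 = -703796)
-b = -1*(-703796) = 703796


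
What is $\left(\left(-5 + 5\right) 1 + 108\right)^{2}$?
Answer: $11664$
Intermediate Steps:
$\left(\left(-5 + 5\right) 1 + 108\right)^{2} = \left(0 \cdot 1 + 108\right)^{2} = \left(0 + 108\right)^{2} = 108^{2} = 11664$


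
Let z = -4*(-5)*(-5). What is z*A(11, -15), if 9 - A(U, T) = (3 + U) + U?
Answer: 1600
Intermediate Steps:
A(U, T) = 6 - 2*U (A(U, T) = 9 - ((3 + U) + U) = 9 - (3 + 2*U) = 9 + (-3 - 2*U) = 6 - 2*U)
z = -100 (z = 20*(-5) = -100)
z*A(11, -15) = -100*(6 - 2*11) = -100*(6 - 22) = -100*(-16) = 1600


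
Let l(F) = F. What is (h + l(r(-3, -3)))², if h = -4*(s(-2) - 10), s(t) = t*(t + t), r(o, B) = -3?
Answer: 25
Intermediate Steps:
s(t) = 2*t² (s(t) = t*(2*t) = 2*t²)
h = 8 (h = -4*(2*(-2)² - 10) = -4*(2*4 - 10) = -4*(8 - 10) = -4*(-2) = 8)
(h + l(r(-3, -3)))² = (8 - 3)² = 5² = 25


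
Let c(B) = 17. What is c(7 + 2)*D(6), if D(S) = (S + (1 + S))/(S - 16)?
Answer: -221/10 ≈ -22.100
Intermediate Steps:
D(S) = (1 + 2*S)/(-16 + S)
c(7 + 2)*D(6) = 17*((1 + 2*6)/(-16 + 6)) = 17*((1 + 12)/(-10)) = 17*(-1/10*13) = 17*(-13/10) = -221/10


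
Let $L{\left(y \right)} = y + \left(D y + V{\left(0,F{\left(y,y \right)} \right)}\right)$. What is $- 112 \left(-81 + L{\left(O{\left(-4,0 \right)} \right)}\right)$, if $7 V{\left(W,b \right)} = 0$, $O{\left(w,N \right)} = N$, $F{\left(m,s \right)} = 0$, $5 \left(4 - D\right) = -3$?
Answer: $9072$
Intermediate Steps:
$D = \frac{23}{5}$ ($D = 4 - - \frac{3}{5} = 4 + \frac{3}{5} = \frac{23}{5} \approx 4.6$)
$V{\left(W,b \right)} = 0$ ($V{\left(W,b \right)} = \frac{1}{7} \cdot 0 = 0$)
$L{\left(y \right)} = \frac{28 y}{5}$ ($L{\left(y \right)} = y + \left(\frac{23 y}{5} + 0\right) = y + \frac{23 y}{5} = \frac{28 y}{5}$)
$- 112 \left(-81 + L{\left(O{\left(-4,0 \right)} \right)}\right) = - 112 \left(-81 + \frac{28}{5} \cdot 0\right) = - 112 \left(-81 + 0\right) = \left(-112\right) \left(-81\right) = 9072$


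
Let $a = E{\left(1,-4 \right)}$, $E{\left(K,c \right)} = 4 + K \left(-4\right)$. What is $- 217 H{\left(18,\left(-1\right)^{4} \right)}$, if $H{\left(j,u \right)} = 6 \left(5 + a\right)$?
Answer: $-6510$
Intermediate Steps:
$E{\left(K,c \right)} = 4 - 4 K$
$a = 0$ ($a = 4 - 4 = 0$)
$H{\left(j,u \right)} = 30$ ($H{\left(j,u \right)} = 6 \left(5 + 0\right) = 6 \cdot 5 = 30$)
$- 217 H{\left(18,\left(-1\right)^{4} \right)} = \left(-217\right) 30 = -6510$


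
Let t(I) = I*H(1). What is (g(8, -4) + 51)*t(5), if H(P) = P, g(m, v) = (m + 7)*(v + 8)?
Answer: 555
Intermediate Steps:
g(m, v) = (7 + m)*(8 + v)
t(I) = I (t(I) = I*1 = I)
(g(8, -4) + 51)*t(5) = ((56 + 7*(-4) + 8*8 + 8*(-4)) + 51)*5 = ((56 - 28 + 64 - 32) + 51)*5 = (60 + 51)*5 = 111*5 = 555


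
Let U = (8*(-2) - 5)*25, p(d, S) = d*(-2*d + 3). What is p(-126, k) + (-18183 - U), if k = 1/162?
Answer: -49788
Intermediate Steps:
k = 1/162 ≈ 0.0061728
p(d, S) = d*(3 - 2*d)
U = -525 (U = (-16 - 5)*25 = -21*25 = -525)
p(-126, k) + (-18183 - U) = -126*(3 - 2*(-126)) + (-18183 - 1*(-525)) = -126*(3 + 252) + (-18183 + 525) = -126*255 - 17658 = -32130 - 17658 = -49788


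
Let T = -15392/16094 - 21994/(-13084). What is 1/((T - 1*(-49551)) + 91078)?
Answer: 4049498/569479788521 ≈ 7.1109e-6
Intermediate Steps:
T = 2934279/4049498 (T = -15392*1/16094 - 21994*(-1/13084) = -592/619 + 10997/6542 = 2934279/4049498 ≈ 0.72460)
1/((T - 1*(-49551)) + 91078) = 1/((2934279/4049498 - 1*(-49551)) + 91078) = 1/((2934279/4049498 + 49551) + 91078) = 1/(200659609677/4049498 + 91078) = 1/(569479788521/4049498) = 4049498/569479788521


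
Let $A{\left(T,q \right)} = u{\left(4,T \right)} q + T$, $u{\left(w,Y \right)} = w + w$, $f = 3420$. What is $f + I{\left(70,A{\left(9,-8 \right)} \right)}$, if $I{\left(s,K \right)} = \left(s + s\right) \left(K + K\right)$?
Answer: $-11980$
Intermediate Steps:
$u{\left(w,Y \right)} = 2 w$
$A{\left(T,q \right)} = T + 8 q$ ($A{\left(T,q \right)} = 2 \cdot 4 q + T = 8 q + T = T + 8 q$)
$I{\left(s,K \right)} = 4 K s$ ($I{\left(s,K \right)} = 2 s 2 K = 4 K s$)
$f + I{\left(70,A{\left(9,-8 \right)} \right)} = 3420 + 4 \left(9 + 8 \left(-8\right)\right) 70 = 3420 + 4 \left(9 - 64\right) 70 = 3420 + 4 \left(-55\right) 70 = 3420 - 15400 = -11980$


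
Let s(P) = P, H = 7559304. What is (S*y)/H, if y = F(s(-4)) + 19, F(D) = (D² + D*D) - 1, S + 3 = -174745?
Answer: -1092175/944913 ≈ -1.1558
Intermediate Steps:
S = -174748 (S = -3 - 174745 = -174748)
F(D) = -1 + 2*D² (F(D) = (D² + D²) - 1 = 2*D² - 1 = -1 + 2*D²)
y = 50 (y = (-1 + 2*(-4)²) + 19 = (-1 + 2*16) + 19 = (-1 + 32) + 19 = 31 + 19 = 50)
(S*y)/H = -174748*50/7559304 = -8737400*1/7559304 = -1092175/944913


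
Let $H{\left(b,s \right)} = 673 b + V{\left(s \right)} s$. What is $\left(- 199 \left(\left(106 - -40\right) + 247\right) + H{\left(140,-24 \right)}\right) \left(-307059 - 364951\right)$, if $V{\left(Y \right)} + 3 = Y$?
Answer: $-11196358610$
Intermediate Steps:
$V{\left(Y \right)} = -3 + Y$
$H{\left(b,s \right)} = 673 b + s \left(-3 + s\right)$ ($H{\left(b,s \right)} = 673 b + \left(-3 + s\right) s = 673 b + s \left(-3 + s\right)$)
$\left(- 199 \left(\left(106 - -40\right) + 247\right) + H{\left(140,-24 \right)}\right) \left(-307059 - 364951\right) = \left(- 199 \left(\left(106 - -40\right) + 247\right) + \left(673 \cdot 140 - 24 \left(-3 - 24\right)\right)\right) \left(-307059 - 364951\right) = \left(- 199 \left(\left(106 + 40\right) + 247\right) + \left(94220 - -648\right)\right) \left(-672010\right) = \left(- 199 \left(146 + 247\right) + \left(94220 + 648\right)\right) \left(-672010\right) = \left(\left(-199\right) 393 + 94868\right) \left(-672010\right) = \left(-78207 + 94868\right) \left(-672010\right) = 16661 \left(-672010\right) = -11196358610$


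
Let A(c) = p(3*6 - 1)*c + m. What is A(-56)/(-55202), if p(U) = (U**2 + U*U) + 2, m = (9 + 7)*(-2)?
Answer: 16256/27601 ≈ 0.58896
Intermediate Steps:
m = -32 (m = 16*(-2) = -32)
p(U) = 2 + 2*U**2 (p(U) = (U**2 + U**2) + 2 = 2*U**2 + 2 = 2 + 2*U**2)
A(c) = -32 + 580*c (A(c) = (2 + 2*(3*6 - 1)**2)*c - 32 = (2 + 2*(18 - 1)**2)*c - 32 = (2 + 2*17**2)*c - 32 = (2 + 2*289)*c - 32 = (2 + 578)*c - 32 = 580*c - 32 = -32 + 580*c)
A(-56)/(-55202) = (-32 + 580*(-56))/(-55202) = (-32 - 32480)*(-1/55202) = -32512*(-1/55202) = 16256/27601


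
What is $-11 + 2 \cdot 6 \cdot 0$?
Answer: $-11$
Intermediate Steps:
$-11 + 2 \cdot 6 \cdot 0 = -11 + 12 \cdot 0 = -11 + 0 = -11$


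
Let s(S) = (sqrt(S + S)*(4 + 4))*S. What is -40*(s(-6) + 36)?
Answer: -1440 + 3840*I*sqrt(3) ≈ -1440.0 + 6651.1*I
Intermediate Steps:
s(S) = 8*sqrt(2)*S**(3/2) (s(S) = (sqrt(2*S)*8)*S = ((sqrt(2)*sqrt(S))*8)*S = (8*sqrt(2)*sqrt(S))*S = 8*sqrt(2)*S**(3/2))
-40*(s(-6) + 36) = -40*(8*sqrt(2)*(-6)**(3/2) + 36) = -40*(8*sqrt(2)*(-6*I*sqrt(6)) + 36) = -40*(-96*I*sqrt(3) + 36) = -40*(36 - 96*I*sqrt(3)) = -1440 + 3840*I*sqrt(3)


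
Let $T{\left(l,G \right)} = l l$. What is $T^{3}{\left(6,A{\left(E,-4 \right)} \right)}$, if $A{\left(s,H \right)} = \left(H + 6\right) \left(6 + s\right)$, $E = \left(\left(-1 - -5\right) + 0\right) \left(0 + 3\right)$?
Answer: $46656$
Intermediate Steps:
$E = 12$ ($E = \left(\left(-1 + 5\right) + 0\right) 3 = \left(4 + 0\right) 3 = 4 \cdot 3 = 12$)
$A{\left(s,H \right)} = \left(6 + H\right) \left(6 + s\right)$
$T{\left(l,G \right)} = l^{2}$
$T^{3}{\left(6,A{\left(E,-4 \right)} \right)} = \left(6^{2}\right)^{3} = 36^{3} = 46656$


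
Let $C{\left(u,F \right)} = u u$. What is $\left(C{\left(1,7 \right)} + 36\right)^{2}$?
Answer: $1369$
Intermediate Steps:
$C{\left(u,F \right)} = u^{2}$
$\left(C{\left(1,7 \right)} + 36\right)^{2} = \left(1^{2} + 36\right)^{2} = \left(1 + 36\right)^{2} = 37^{2} = 1369$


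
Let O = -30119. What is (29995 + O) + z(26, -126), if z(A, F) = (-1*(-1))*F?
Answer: -250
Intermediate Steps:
z(A, F) = F (z(A, F) = 1*F = F)
(29995 + O) + z(26, -126) = (29995 - 30119) - 126 = -124 - 126 = -250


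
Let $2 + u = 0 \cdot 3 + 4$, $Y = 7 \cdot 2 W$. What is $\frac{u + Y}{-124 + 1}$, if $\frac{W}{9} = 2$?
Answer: $- \frac{254}{123} \approx -2.065$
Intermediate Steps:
$W = 18$ ($W = 9 \cdot 2 = 18$)
$Y = 252$ ($Y = 7 \cdot 2 \cdot 18 = 14 \cdot 18 = 252$)
$u = 2$ ($u = -2 + \left(0 \cdot 3 + 4\right) = -2 + \left(0 + 4\right) = -2 + 4 = 2$)
$\frac{u + Y}{-124 + 1} = \frac{2 + 252}{-124 + 1} = \frac{254}{-123} = 254 \left(- \frac{1}{123}\right) = - \frac{254}{123}$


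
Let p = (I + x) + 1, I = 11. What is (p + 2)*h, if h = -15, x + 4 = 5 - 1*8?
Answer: -105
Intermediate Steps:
x = -7 (x = -4 + (5 - 1*8) = -4 + (5 - 8) = -4 - 3 = -7)
p = 5 (p = (11 - 7) + 1 = 4 + 1 = 5)
(p + 2)*h = (5 + 2)*(-15) = 7*(-15) = -105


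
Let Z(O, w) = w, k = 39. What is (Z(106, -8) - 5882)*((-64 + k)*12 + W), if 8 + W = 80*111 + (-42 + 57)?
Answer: -50577430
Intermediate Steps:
W = 8887 (W = -8 + (80*111 + (-42 + 57)) = -8 + (8880 + 15) = -8 + 8895 = 8887)
(Z(106, -8) - 5882)*((-64 + k)*12 + W) = (-8 - 5882)*((-64 + 39)*12 + 8887) = -5890*(-25*12 + 8887) = -5890*(-300 + 8887) = -5890*8587 = -50577430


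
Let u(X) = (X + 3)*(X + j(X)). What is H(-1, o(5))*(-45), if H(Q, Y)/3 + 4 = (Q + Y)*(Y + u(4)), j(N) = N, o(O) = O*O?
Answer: -261900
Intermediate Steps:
o(O) = O²
u(X) = 2*X*(3 + X) (u(X) = (X + 3)*(X + X) = (3 + X)*(2*X) = 2*X*(3 + X))
H(Q, Y) = -12 + 3*(56 + Y)*(Q + Y) (H(Q, Y) = -12 + 3*((Q + Y)*(Y + 2*4*(3 + 4))) = -12 + 3*((Q + Y)*(Y + 2*4*7)) = -12 + 3*((Q + Y)*(Y + 56)) = -12 + 3*((Q + Y)*(56 + Y)) = -12 + 3*((56 + Y)*(Q + Y)) = -12 + 3*(56 + Y)*(Q + Y))
H(-1, o(5))*(-45) = (-12 + 3*(5²)² + 168*(-1) + 168*5² + 3*(-1)*5²)*(-45) = (-12 + 3*25² - 168 + 168*25 + 3*(-1)*25)*(-45) = (-12 + 3*625 - 168 + 4200 - 75)*(-45) = (-12 + 1875 - 168 + 4200 - 75)*(-45) = 5820*(-45) = -261900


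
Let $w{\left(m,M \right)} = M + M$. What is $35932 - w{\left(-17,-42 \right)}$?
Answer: $36016$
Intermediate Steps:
$w{\left(m,M \right)} = 2 M$
$35932 - w{\left(-17,-42 \right)} = 35932 - 2 \left(-42\right) = 35932 - -84 = 35932 + 84 = 36016$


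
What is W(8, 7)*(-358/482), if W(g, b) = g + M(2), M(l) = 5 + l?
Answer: -2685/241 ≈ -11.141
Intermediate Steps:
W(g, b) = 7 + g (W(g, b) = g + (5 + 2) = g + 7 = 7 + g)
W(8, 7)*(-358/482) = (7 + 8)*(-358/482) = 15*(-358*1/482) = 15*(-179/241) = -2685/241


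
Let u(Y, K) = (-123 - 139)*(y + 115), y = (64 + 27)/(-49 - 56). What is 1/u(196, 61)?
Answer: -15/448544 ≈ -3.3442e-5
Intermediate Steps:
y = -13/15 (y = 91/(-105) = 91*(-1/105) = -13/15 ≈ -0.86667)
u(Y, K) = -448544/15 (u(Y, K) = (-123 - 139)*(-13/15 + 115) = -262*1712/15 = -448544/15)
1/u(196, 61) = 1/(-448544/15) = -15/448544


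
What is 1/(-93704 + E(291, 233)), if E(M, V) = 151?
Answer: -1/93553 ≈ -1.0689e-5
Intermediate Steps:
1/(-93704 + E(291, 233)) = 1/(-93704 + 151) = 1/(-93553) = -1/93553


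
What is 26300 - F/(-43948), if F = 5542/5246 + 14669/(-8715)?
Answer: 13210843581345239/502313444430 ≈ 26300.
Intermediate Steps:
F = -14327522/22859445 (F = 5542*(1/5246) + 14669*(-1/8715) = 2771/2623 - 14669/8715 = -14327522/22859445 ≈ -0.62677)
26300 - F/(-43948) = 26300 - (-14327522)/(22859445*(-43948)) = 26300 - (-14327522)*(-1)/(22859445*43948) = 26300 - 1*7163761/502313444430 = 26300 - 7163761/502313444430 = 13210843581345239/502313444430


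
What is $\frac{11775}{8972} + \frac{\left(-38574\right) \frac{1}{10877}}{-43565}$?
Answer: $\frac{5580006432303}{4251440562860} \approx 1.3125$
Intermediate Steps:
$\frac{11775}{8972} + \frac{\left(-38574\right) \frac{1}{10877}}{-43565} = 11775 \cdot \frac{1}{8972} + \left(-38574\right) \frac{1}{10877} \left(- \frac{1}{43565}\right) = \frac{11775}{8972} - - \frac{38574}{473856505} = \frac{11775}{8972} + \frac{38574}{473856505} = \frac{5580006432303}{4251440562860}$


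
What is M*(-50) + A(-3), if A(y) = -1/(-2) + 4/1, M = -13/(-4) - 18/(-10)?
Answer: -248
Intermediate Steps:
M = 101/20 (M = -13*(-¼) - 18*(-⅒) = 13/4 + 9/5 = 101/20 ≈ 5.0500)
A(y) = 9/2 (A(y) = -1*(-½) + 4*1 = ½ + 4 = 9/2)
M*(-50) + A(-3) = (101/20)*(-50) + 9/2 = -505/2 + 9/2 = -248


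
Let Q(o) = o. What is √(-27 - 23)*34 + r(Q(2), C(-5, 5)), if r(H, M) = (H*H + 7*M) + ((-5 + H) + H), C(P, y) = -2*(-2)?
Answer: 31 + 170*I*√2 ≈ 31.0 + 240.42*I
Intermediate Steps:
C(P, y) = 4
r(H, M) = -5 + H² + 2*H + 7*M (r(H, M) = (H² + 7*M) + (-5 + 2*H) = -5 + H² + 2*H + 7*M)
√(-27 - 23)*34 + r(Q(2), C(-5, 5)) = √(-27 - 23)*34 + (-5 + 2² + 2*2 + 7*4) = √(-50)*34 + (-5 + 4 + 4 + 28) = (5*I*√2)*34 + 31 = 170*I*√2 + 31 = 31 + 170*I*√2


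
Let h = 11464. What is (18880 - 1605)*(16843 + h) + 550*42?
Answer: 489026525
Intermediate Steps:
(18880 - 1605)*(16843 + h) + 550*42 = (18880 - 1605)*(16843 + 11464) + 550*42 = 17275*28307 + 23100 = 489003425 + 23100 = 489026525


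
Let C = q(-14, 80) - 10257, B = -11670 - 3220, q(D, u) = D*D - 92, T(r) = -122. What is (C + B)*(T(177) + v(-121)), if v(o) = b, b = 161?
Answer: -976677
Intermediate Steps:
q(D, u) = -92 + D² (q(D, u) = D² - 92 = -92 + D²)
v(o) = 161
B = -14890
C = -10153 (C = (-92 + (-14)²) - 10257 = (-92 + 196) - 10257 = 104 - 10257 = -10153)
(C + B)*(T(177) + v(-121)) = (-10153 - 14890)*(-122 + 161) = -25043*39 = -976677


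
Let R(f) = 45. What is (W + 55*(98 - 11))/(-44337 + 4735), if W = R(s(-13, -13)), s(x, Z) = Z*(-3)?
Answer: -2415/19801 ≈ -0.12196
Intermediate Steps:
s(x, Z) = -3*Z
W = 45
(W + 55*(98 - 11))/(-44337 + 4735) = (45 + 55*(98 - 11))/(-44337 + 4735) = (45 + 55*87)/(-39602) = (45 + 4785)*(-1/39602) = 4830*(-1/39602) = -2415/19801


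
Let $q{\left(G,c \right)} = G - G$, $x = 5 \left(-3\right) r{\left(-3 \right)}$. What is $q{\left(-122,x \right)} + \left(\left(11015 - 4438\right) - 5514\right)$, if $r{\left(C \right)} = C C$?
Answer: $1063$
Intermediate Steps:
$r{\left(C \right)} = C^{2}$
$x = -135$ ($x = 5 \left(-3\right) \left(-3\right)^{2} = \left(-15\right) 9 = -135$)
$q{\left(G,c \right)} = 0$
$q{\left(-122,x \right)} + \left(\left(11015 - 4438\right) - 5514\right) = 0 + \left(\left(11015 - 4438\right) - 5514\right) = 0 + \left(6577 - 5514\right) = 0 + 1063 = 1063$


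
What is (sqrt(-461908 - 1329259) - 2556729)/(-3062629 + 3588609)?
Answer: -365247/75140 + 79*I*sqrt(287)/525980 ≈ -4.8609 + 0.0025445*I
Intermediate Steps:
(sqrt(-461908 - 1329259) - 2556729)/(-3062629 + 3588609) = (sqrt(-1791167) - 2556729)/525980 = (79*I*sqrt(287) - 2556729)*(1/525980) = (-2556729 + 79*I*sqrt(287))*(1/525980) = -365247/75140 + 79*I*sqrt(287)/525980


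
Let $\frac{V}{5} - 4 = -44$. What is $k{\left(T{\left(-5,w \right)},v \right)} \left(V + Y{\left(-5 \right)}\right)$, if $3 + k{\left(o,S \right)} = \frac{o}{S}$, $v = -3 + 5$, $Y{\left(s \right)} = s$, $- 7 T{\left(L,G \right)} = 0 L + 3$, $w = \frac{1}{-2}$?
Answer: $\frac{9225}{14} \approx 658.93$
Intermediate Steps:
$w = - \frac{1}{2} \approx -0.5$
$T{\left(L,G \right)} = - \frac{3}{7}$ ($T{\left(L,G \right)} = - \frac{0 L + 3}{7} = - \frac{0 + 3}{7} = \left(- \frac{1}{7}\right) 3 = - \frac{3}{7}$)
$v = 2$
$k{\left(o,S \right)} = -3 + \frac{o}{S}$
$V = -200$ ($V = 20 + 5 \left(-44\right) = 20 - 220 = -200$)
$k{\left(T{\left(-5,w \right)},v \right)} \left(V + Y{\left(-5 \right)}\right) = \left(-3 - \frac{3}{7 \cdot 2}\right) \left(-200 - 5\right) = \left(-3 - \frac{3}{14}\right) \left(-205\right) = \left(- \frac{45}{14}\right) \left(-205\right) = \frac{9225}{14}$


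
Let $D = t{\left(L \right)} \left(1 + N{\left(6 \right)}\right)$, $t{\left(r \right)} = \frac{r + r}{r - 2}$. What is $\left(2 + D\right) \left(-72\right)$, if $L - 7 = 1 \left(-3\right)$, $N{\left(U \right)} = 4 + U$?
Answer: $-3312$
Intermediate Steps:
$L = 4$ ($L = 7 + 1 \left(-3\right) = 7 - 3 = 4$)
$t{\left(r \right)} = \frac{2 r}{-2 + r}$
$D = 44$ ($D = 2 \cdot 4 \frac{1}{-2 + 4} \left(1 + \left(4 + 6\right)\right) = 2 \cdot 4 \cdot \frac{1}{2} \left(1 + 10\right) = 2 \cdot 4 \cdot \frac{1}{2} \cdot 11 = 4 \cdot 11 = 44$)
$\left(2 + D\right) \left(-72\right) = \left(2 + 44\right) \left(-72\right) = 46 \left(-72\right) = -3312$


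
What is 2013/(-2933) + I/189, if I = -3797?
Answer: -235042/11313 ≈ -20.776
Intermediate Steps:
2013/(-2933) + I/189 = 2013/(-2933) - 3797/189 = 2013*(-1/2933) - 3797*1/189 = -2013/2933 - 3797/189 = -235042/11313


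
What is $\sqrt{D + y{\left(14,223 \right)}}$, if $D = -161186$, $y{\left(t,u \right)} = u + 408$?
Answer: $i \sqrt{160555} \approx 400.69 i$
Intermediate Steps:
$y{\left(t,u \right)} = 408 + u$
$\sqrt{D + y{\left(14,223 \right)}} = \sqrt{-161186 + \left(408 + 223\right)} = \sqrt{-161186 + 631} = \sqrt{-160555} = i \sqrt{160555}$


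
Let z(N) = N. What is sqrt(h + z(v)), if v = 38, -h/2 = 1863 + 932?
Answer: 4*I*sqrt(347) ≈ 74.512*I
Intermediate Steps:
h = -5590 (h = -2*(1863 + 932) = -2*2795 = -5590)
sqrt(h + z(v)) = sqrt(-5590 + 38) = sqrt(-5552) = 4*I*sqrt(347)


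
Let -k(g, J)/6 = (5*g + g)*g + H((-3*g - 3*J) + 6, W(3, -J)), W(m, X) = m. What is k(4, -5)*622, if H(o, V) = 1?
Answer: -362004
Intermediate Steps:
k(g, J) = -6 - 36*g**2 (k(g, J) = -6*((5*g + g)*g + 1) = -6*((6*g)*g + 1) = -6*(6*g**2 + 1) = -6*(1 + 6*g**2) = -6 - 36*g**2)
k(4, -5)*622 = (-6 - 36*4**2)*622 = (-6 - 36*16)*622 = (-6 - 576)*622 = -582*622 = -362004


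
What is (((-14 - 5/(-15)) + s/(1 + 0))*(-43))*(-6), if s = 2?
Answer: -3010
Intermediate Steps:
(((-14 - 5/(-15)) + s/(1 + 0))*(-43))*(-6) = (((-14 - 5/(-15)) + 2/(1 + 0))*(-43))*(-6) = (((-14 - 5*(-1/15)) + 2/1)*(-43))*(-6) = (((-14 + 1/3) + 1*2)*(-43))*(-6) = ((-41/3 + 2)*(-43))*(-6) = -35/3*(-43)*(-6) = (1505/3)*(-6) = -3010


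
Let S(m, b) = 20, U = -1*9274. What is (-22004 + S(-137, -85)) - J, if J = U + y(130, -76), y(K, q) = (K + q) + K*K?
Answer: -29664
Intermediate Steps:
y(K, q) = K + q + K² (y(K, q) = (K + q) + K² = K + q + K²)
U = -9274
J = 7680 (J = -9274 + (130 - 76 + 130²) = -9274 + (130 - 76 + 16900) = -9274 + 16954 = 7680)
(-22004 + S(-137, -85)) - J = (-22004 + 20) - 1*7680 = -21984 - 7680 = -29664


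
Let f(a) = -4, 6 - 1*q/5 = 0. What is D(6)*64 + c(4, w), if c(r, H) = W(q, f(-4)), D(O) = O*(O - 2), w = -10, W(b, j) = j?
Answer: 1532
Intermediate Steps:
q = 30 (q = 30 - 5*0 = 30 + 0 = 30)
D(O) = O*(-2 + O)
c(r, H) = -4
D(6)*64 + c(4, w) = (6*(-2 + 6))*64 - 4 = (6*4)*64 - 4 = 24*64 - 4 = 1536 - 4 = 1532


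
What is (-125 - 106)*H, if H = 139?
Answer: -32109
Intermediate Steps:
(-125 - 106)*H = (-125 - 106)*139 = -231*139 = -32109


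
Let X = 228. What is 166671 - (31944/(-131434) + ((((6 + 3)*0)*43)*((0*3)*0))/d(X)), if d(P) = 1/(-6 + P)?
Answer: 10953134079/65717 ≈ 1.6667e+5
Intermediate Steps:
166671 - (31944/(-131434) + ((((6 + 3)*0)*43)*((0*3)*0))/d(X)) = 166671 - (31944/(-131434) + ((((6 + 3)*0)*43)*((0*3)*0))/(1/(-6 + 228))) = 166671 - (31944*(-1/131434) + (((9*0)*43)*(0*0))/(1/222)) = 166671 - (-15972/65717 + ((0*43)*0)/(1/222)) = 166671 - (-15972/65717 + (0*0)*222) = 166671 - (-15972/65717 + 0*222) = 166671 - (-15972/65717 + 0) = 166671 - 1*(-15972/65717) = 166671 + 15972/65717 = 10953134079/65717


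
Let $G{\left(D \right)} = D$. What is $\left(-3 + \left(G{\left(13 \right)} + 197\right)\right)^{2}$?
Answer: $42849$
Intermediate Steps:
$\left(-3 + \left(G{\left(13 \right)} + 197\right)\right)^{2} = \left(-3 + \left(13 + 197\right)\right)^{2} = \left(-3 + 210\right)^{2} = 207^{2} = 42849$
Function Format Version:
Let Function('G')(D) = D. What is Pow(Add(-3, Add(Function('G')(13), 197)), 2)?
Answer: 42849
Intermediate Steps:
Pow(Add(-3, Add(Function('G')(13), 197)), 2) = Pow(Add(-3, Add(13, 197)), 2) = Pow(Add(-3, 210), 2) = Pow(207, 2) = 42849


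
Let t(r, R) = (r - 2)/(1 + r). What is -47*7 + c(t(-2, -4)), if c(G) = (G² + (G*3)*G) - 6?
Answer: -271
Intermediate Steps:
t(r, R) = (-2 + r)/(1 + r)
c(G) = -6 + 4*G² (c(G) = (G² + (3*G)*G) - 6 = (G² + 3*G²) - 6 = 4*G² - 6 = -6 + 4*G²)
-47*7 + c(t(-2, -4)) = -47*7 + (-6 + 4*((-2 - 2)/(1 - 2))²) = -329 + (-6 + 4*(-4/(-1))²) = -329 + (-6 + 4*(-1*(-4))²) = -329 + (-6 + 4*4²) = -329 + (-6 + 4*16) = -329 + (-6 + 64) = -329 + 58 = -271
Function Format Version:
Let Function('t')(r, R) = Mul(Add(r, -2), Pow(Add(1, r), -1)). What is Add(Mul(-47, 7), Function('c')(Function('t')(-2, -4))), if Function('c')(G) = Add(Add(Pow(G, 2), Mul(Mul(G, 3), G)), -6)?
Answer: -271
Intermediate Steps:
Function('t')(r, R) = Mul(Pow(Add(1, r), -1), Add(-2, r)) (Function('t')(r, R) = Mul(Add(-2, r), Pow(Add(1, r), -1)) = Mul(Pow(Add(1, r), -1), Add(-2, r)))
Function('c')(G) = Add(-6, Mul(4, Pow(G, 2))) (Function('c')(G) = Add(Add(Pow(G, 2), Mul(Mul(3, G), G)), -6) = Add(Add(Pow(G, 2), Mul(3, Pow(G, 2))), -6) = Add(Mul(4, Pow(G, 2)), -6) = Add(-6, Mul(4, Pow(G, 2))))
Add(Mul(-47, 7), Function('c')(Function('t')(-2, -4))) = Add(Mul(-47, 7), Add(-6, Mul(4, Pow(Mul(Pow(Add(1, -2), -1), Add(-2, -2)), 2)))) = Add(-329, Add(-6, Mul(4, Pow(Mul(Pow(-1, -1), -4), 2)))) = Add(-329, Add(-6, Mul(4, Pow(Mul(-1, -4), 2)))) = Add(-329, Add(-6, Mul(4, Pow(4, 2)))) = Add(-329, Add(-6, Mul(4, 16))) = Add(-329, Add(-6, 64)) = Add(-329, 58) = -271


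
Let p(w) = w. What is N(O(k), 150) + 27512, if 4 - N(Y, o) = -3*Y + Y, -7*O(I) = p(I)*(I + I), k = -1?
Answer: 192608/7 ≈ 27515.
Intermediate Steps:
O(I) = -2*I**2/7 (O(I) = -I*(I + I)/7 = -I*2*I/7 = -2*I**2/7)
N(Y, o) = 4 + 2*Y (N(Y, o) = 4 - (-3*Y + Y) = 4 - (-2)*Y = 4 + 2*Y)
N(O(k), 150) + 27512 = (4 + 2*(-2/7*(-1)**2)) + 27512 = (4 + 2*(-2/7*1)) + 27512 = (4 + 2*(-2/7)) + 27512 = (4 - 4/7) + 27512 = 24/7 + 27512 = 192608/7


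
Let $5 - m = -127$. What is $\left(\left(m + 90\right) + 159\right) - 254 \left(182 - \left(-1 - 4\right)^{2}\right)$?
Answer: $-39497$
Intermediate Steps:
$m = 132$ ($m = 5 - -127 = 5 + 127 = 132$)
$\left(\left(m + 90\right) + 159\right) - 254 \left(182 - \left(-1 - 4\right)^{2}\right) = \left(\left(132 + 90\right) + 159\right) - 254 \left(182 - \left(-1 - 4\right)^{2}\right) = \left(222 + 159\right) - 254 \left(182 - \left(-5\right)^{2}\right) = 381 - 254 \left(182 - 25\right) = 381 - 39878 = -39497$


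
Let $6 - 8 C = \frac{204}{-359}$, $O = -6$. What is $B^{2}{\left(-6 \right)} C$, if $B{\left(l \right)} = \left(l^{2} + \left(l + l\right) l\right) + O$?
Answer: $\frac{3066579}{359} \approx 8542.0$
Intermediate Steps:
$C = \frac{1179}{1436}$ ($C = \frac{3}{4} - \frac{204 \frac{1}{-359}}{8} = \frac{3}{4} - \frac{204 \left(- \frac{1}{359}\right)}{8} = \frac{3}{4} - - \frac{51}{718} = \frac{3}{4} + \frac{51}{718} = \frac{1179}{1436} \approx 0.82103$)
$B{\left(l \right)} = -6 + 3 l^{2}$ ($B{\left(l \right)} = \left(l^{2} + \left(l + l\right) l\right) - 6 = \left(l^{2} + 2 l l\right) - 6 = \left(l^{2} + 2 l^{2}\right) - 6 = 3 l^{2} - 6 = -6 + 3 l^{2}$)
$B^{2}{\left(-6 \right)} C = \left(-6 + 3 \left(-6\right)^{2}\right)^{2} \cdot \frac{1179}{1436} = \left(-6 + 3 \cdot 36\right)^{2} \cdot \frac{1179}{1436} = \left(-6 + 108\right)^{2} \cdot \frac{1179}{1436} = 102^{2} \cdot \frac{1179}{1436} = 10404 \cdot \frac{1179}{1436} = \frac{3066579}{359}$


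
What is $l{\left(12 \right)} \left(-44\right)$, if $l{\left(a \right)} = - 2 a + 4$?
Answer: $880$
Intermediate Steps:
$l{\left(a \right)} = 4 - 2 a$
$l{\left(12 \right)} \left(-44\right) = \left(4 - 24\right) \left(-44\right) = \left(-20\right) \left(-44\right) = 880$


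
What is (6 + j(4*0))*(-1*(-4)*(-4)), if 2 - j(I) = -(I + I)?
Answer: -128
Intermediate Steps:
j(I) = 2 + 2*I (j(I) = 2 - (-1)*(I + I) = 2 - (-1)*2*I = 2 - (-2)*I = 2 + 2*I)
(6 + j(4*0))*(-1*(-4)*(-4)) = (6 + (2 + 2*(4*0)))*(-1*(-4)*(-4)) = (6 + (2 + 2*0))*(4*(-4)) = (6 + (2 + 0))*(-16) = (6 + 2)*(-16) = 8*(-16) = -128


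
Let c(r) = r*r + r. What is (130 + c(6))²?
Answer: 29584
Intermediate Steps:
c(r) = r + r² (c(r) = r² + r = r + r²)
(130 + c(6))² = (130 + 6*(1 + 6))² = (130 + 6*7)² = (130 + 42)² = 172² = 29584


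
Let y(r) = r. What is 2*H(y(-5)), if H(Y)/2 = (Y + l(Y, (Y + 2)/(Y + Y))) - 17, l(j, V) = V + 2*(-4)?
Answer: -594/5 ≈ -118.80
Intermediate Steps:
l(j, V) = -8 + V (l(j, V) = V - 8 = -8 + V)
H(Y) = -50 + 2*Y + (2 + Y)/Y (H(Y) = 2*((Y + (-8 + (Y + 2)/(Y + Y))) - 17) = 2*((Y + (-8 + (2 + Y)/((2*Y)))) - 17) = 2*((Y + (-8 + (2 + Y)*(1/(2*Y)))) - 17) = 2*((Y + (-8 + (2 + Y)/(2*Y))) - 17) = 2*((-8 + Y + (2 + Y)/(2*Y)) - 17) = 2*(-25 + Y + (2 + Y)/(2*Y)) = -50 + 2*Y + (2 + Y)/Y)
2*H(y(-5)) = 2*(-49 + 2*(-5) + 2/(-5)) = 2*(-49 - 10 + 2*(-1/5)) = 2*(-49 - 10 - 2/5) = 2*(-297/5) = -594/5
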